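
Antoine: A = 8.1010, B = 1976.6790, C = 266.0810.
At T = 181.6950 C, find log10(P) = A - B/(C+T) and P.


C+T = 447.7760
B/(C+T) = 4.4144
log10(P) = 8.1010 - 4.4144 = 3.6866
P = 10^3.6866 = 4859.1787 mmHg

4859.1787 mmHg


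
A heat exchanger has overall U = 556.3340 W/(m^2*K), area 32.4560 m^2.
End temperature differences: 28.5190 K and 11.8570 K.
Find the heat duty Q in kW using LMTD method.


LMTD = 18.9847 K
Q = 556.3340 * 32.4560 * 18.9847 = 342795.6643 W = 342.7957 kW

342.7957 kW


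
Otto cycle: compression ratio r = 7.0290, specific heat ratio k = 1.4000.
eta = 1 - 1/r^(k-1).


r^(k-1) = 2.1815
eta = 1 - 1/2.1815 = 0.5416 = 54.1602%

54.1602%


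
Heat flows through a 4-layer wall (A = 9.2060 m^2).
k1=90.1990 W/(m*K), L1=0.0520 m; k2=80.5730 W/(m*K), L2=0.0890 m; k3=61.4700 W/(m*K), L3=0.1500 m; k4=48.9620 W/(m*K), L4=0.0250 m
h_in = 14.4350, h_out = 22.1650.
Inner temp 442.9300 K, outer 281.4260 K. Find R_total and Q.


R_conv_in = 1/(14.4350*9.2060) = 0.0075
R_1 = 0.0520/(90.1990*9.2060) = 6.2623e-05
R_2 = 0.0890/(80.5730*9.2060) = 0.0001
R_3 = 0.1500/(61.4700*9.2060) = 0.0003
R_4 = 0.0250/(48.9620*9.2060) = 5.5464e-05
R_conv_out = 1/(22.1650*9.2060) = 0.0049
R_total = 0.0129 K/W
Q = 161.5040 / 0.0129 = 12491.6320 W

R_total = 0.0129 K/W, Q = 12491.6320 W


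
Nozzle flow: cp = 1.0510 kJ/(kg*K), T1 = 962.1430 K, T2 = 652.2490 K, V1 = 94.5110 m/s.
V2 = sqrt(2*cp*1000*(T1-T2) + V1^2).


dT = 309.8940 K
2*cp*1000*dT = 651397.1880
V1^2 = 8932.3291
V2 = sqrt(660329.5171) = 812.6066 m/s

812.6066 m/s


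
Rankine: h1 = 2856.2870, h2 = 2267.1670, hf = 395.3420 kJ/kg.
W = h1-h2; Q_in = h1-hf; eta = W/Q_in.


W = 589.1200 kJ/kg
Q_in = 2460.9450 kJ/kg
eta = 0.2394 = 23.9388%

eta = 23.9388%


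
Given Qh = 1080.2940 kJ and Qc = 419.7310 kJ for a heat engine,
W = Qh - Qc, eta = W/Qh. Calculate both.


W = 1080.2940 - 419.7310 = 660.5630 kJ
eta = 660.5630 / 1080.2940 = 0.6115 = 61.1466%

W = 660.5630 kJ, eta = 61.1466%


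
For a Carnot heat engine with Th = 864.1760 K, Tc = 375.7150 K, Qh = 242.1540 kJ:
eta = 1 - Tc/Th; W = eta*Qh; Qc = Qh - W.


eta = 1 - 375.7150/864.1760 = 0.5652
W = 0.5652 * 242.1540 = 136.8735 kJ
Qc = 242.1540 - 136.8735 = 105.2805 kJ

eta = 56.5233%, W = 136.8735 kJ, Qc = 105.2805 kJ


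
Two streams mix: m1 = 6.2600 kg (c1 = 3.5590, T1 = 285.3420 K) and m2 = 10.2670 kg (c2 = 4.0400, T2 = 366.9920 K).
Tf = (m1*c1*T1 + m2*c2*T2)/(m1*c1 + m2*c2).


num = 21579.5752
den = 63.7580
Tf = 338.4606 K

338.4606 K


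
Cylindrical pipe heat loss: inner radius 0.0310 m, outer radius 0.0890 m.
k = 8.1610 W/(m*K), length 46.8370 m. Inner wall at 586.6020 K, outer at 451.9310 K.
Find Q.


dT = 134.6710 K
ln(ro/ri) = 1.0546
Q = 2*pi*8.1610*46.8370*134.6710 / 1.0546 = 306675.0098 W

306675.0098 W


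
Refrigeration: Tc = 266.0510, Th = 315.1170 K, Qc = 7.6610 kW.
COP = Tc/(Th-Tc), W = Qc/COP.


COP = 266.0510 / 49.0660 = 5.4223
W = 7.6610 / 5.4223 = 1.4129 kW

COP = 5.4223, W = 1.4129 kW


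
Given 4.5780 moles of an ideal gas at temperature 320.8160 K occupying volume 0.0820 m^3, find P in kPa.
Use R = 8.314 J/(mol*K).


P = nRT/V = 4.5780 * 8.314 * 320.8160 / 0.0820
= 12210.7356 / 0.0820 = 148911.4100 Pa = 148.9114 kPa

148.9114 kPa


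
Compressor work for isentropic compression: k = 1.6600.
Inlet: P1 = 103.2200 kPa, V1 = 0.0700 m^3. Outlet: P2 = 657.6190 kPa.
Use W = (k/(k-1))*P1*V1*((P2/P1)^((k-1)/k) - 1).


(k-1)/k = 0.3976
(P2/P1)^exp = 2.0881
W = 2.5152 * 103.2200 * 0.0700 * (2.0881 - 1) = 19.7736 kJ

19.7736 kJ


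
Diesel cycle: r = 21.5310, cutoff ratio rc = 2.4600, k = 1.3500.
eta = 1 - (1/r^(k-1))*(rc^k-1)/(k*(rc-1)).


r^(k-1) = 2.9280
rc^k = 3.3710
eta = 0.5892 = 58.9155%

58.9155%


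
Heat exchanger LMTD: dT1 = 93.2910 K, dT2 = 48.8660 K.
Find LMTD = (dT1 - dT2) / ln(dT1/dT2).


dT1/dT2 = 1.9091
ln(dT1/dT2) = 0.6466
LMTD = 44.4250 / 0.6466 = 68.7011 K

68.7011 K


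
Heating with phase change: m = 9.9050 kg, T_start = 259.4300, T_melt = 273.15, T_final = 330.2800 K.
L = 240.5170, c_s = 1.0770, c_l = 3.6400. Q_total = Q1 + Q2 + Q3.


Q1 (sensible, solid) = 9.9050 * 1.0770 * 13.7200 = 146.3606 kJ
Q2 (latent) = 9.9050 * 240.5170 = 2382.3209 kJ
Q3 (sensible, liquid) = 9.9050 * 3.6400 * 57.1300 = 2059.7764 kJ
Q_total = 4588.4580 kJ

4588.4580 kJ


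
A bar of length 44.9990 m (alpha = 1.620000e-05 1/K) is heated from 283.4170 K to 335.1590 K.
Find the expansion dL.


dT = 51.7420 K
dL = 1.620000e-05 * 44.9990 * 51.7420 = 0.037719 m
L_final = 45.036719 m

dL = 0.037719 m


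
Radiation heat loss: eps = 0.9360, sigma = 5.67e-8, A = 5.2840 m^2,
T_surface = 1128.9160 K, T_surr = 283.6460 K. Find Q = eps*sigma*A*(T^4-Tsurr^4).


T^4 = 1.6242e+12
Tsurr^4 = 6.4730e+09
Q = 0.9360 * 5.67e-8 * 5.2840 * 1.6178e+12 = 453663.6487 W

453663.6487 W


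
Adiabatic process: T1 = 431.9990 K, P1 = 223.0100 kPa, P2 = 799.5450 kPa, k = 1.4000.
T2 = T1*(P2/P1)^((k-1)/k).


(k-1)/k = 0.2857
(P2/P1)^exp = 1.4402
T2 = 431.9990 * 1.4402 = 622.1808 K

622.1808 K


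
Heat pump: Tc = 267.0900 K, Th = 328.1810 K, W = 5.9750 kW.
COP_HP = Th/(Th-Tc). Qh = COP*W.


COP = 328.1810 / 61.0910 = 5.3720
Qh = 5.3720 * 5.9750 = 32.0977 kW

COP = 5.3720, Qh = 32.0977 kW


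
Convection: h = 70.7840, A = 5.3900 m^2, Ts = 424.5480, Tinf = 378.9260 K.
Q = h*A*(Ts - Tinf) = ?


dT = 45.6220 K
Q = 70.7840 * 5.3900 * 45.6220 = 17405.9682 W

17405.9682 W


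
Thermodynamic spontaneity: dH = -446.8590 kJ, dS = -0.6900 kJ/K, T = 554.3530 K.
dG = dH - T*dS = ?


T*dS = 554.3530 * -0.6900 = -382.5036 kJ
dG = -446.8590 + 382.5036 = -64.3554 kJ (spontaneous)

dG = -64.3554 kJ, spontaneous


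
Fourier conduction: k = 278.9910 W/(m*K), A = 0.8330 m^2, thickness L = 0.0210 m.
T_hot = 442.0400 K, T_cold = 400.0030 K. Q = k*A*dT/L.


dT = 42.0370 K
Q = 278.9910 * 0.8330 * 42.0370 / 0.0210 = 465208.4718 W

465208.4718 W


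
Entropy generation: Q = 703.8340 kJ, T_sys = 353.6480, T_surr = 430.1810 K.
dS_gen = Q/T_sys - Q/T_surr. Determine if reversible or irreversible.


dS_sys = 703.8340/353.6480 = 1.9902 kJ/K
dS_surr = -703.8340/430.1810 = -1.6361 kJ/K
dS_gen = 1.9902 - 1.6361 = 0.3541 kJ/K (irreversible)

dS_gen = 0.3541 kJ/K, irreversible


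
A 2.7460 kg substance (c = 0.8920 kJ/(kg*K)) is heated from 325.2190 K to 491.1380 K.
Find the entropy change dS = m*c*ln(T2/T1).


T2/T1 = 1.5102
ln(T2/T1) = 0.4122
dS = 2.7460 * 0.8920 * 0.4122 = 1.0097 kJ/K

1.0097 kJ/K


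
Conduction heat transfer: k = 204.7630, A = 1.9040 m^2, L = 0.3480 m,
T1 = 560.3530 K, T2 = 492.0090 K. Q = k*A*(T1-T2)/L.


dT = 68.3440 K
Q = 204.7630 * 1.9040 * 68.3440 / 0.3480 = 76566.6379 W

76566.6379 W


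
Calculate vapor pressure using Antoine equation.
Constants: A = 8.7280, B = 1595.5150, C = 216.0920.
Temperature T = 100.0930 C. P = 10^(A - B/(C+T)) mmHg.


C+T = 316.1850
B/(C+T) = 5.0461
log10(P) = 8.7280 - 5.0461 = 3.6819
P = 10^3.6819 = 4806.8008 mmHg

4806.8008 mmHg


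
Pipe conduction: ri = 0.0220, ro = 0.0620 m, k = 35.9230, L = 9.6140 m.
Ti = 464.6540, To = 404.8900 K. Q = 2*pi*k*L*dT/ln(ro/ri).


dT = 59.7640 K
ln(ro/ri) = 1.0361
Q = 2*pi*35.9230*9.6140*59.7640 / 1.0361 = 125169.3364 W

125169.3364 W


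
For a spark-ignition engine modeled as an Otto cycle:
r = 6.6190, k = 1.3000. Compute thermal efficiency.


r^(k-1) = 1.7629
eta = 1 - 1/1.7629 = 0.4328 = 43.2766%

43.2766%


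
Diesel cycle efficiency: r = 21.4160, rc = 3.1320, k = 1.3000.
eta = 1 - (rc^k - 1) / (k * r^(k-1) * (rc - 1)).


r^(k-1) = 2.5074
rc^k = 4.4113
eta = 0.5091 = 50.9126%

50.9126%


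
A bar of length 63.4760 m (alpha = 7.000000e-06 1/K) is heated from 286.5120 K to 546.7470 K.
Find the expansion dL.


dT = 260.2350 K
dL = 7.000000e-06 * 63.4760 * 260.2350 = 0.115631 m
L_final = 63.591631 m

dL = 0.115631 m


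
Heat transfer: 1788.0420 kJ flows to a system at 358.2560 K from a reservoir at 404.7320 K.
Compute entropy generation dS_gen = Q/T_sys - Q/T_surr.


dS_sys = 1788.0420/358.2560 = 4.9910 kJ/K
dS_surr = -1788.0420/404.7320 = -4.4178 kJ/K
dS_gen = 4.9910 - 4.4178 = 0.5731 kJ/K (irreversible)

dS_gen = 0.5731 kJ/K, irreversible


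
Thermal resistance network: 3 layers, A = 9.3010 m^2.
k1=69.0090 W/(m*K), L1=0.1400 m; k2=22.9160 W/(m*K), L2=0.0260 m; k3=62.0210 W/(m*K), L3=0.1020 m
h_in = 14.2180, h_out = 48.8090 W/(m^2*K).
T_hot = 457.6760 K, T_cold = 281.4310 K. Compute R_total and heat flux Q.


R_conv_in = 1/(14.2180*9.3010) = 0.0076
R_1 = 0.1400/(69.0090*9.3010) = 0.0002
R_2 = 0.0260/(22.9160*9.3010) = 0.0001
R_3 = 0.1020/(62.0210*9.3010) = 0.0002
R_conv_out = 1/(48.8090*9.3010) = 0.0022
R_total = 0.0103 K/W
Q = 176.2450 / 0.0103 = 17141.7609 W

R_total = 0.0103 K/W, Q = 17141.7609 W


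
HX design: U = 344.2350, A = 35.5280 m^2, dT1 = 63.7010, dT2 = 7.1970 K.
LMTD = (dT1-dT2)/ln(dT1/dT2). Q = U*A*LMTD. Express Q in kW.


LMTD = 25.9129 K
Q = 344.2350 * 35.5280 * 25.9129 = 316914.2149 W = 316.9142 kW

316.9142 kW


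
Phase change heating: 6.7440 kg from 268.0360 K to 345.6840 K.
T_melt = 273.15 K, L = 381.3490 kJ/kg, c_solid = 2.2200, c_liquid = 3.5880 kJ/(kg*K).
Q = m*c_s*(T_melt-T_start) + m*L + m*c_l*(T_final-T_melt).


Q1 (sensible, solid) = 6.7440 * 2.2200 * 5.1140 = 76.5652 kJ
Q2 (latent) = 6.7440 * 381.3490 = 2571.8177 kJ
Q3 (sensible, liquid) = 6.7440 * 3.5880 * 72.5340 = 1755.1394 kJ
Q_total = 4403.5223 kJ

4403.5223 kJ


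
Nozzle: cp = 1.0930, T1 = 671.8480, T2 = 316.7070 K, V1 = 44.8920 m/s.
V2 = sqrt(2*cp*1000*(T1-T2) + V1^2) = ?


dT = 355.1410 K
2*cp*1000*dT = 776338.2260
V1^2 = 2015.2917
V2 = sqrt(778353.5177) = 882.2435 m/s

882.2435 m/s


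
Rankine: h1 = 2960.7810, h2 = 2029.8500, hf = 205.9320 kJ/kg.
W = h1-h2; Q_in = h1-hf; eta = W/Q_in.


W = 930.9310 kJ/kg
Q_in = 2754.8490 kJ/kg
eta = 0.3379 = 33.7925%

eta = 33.7925%


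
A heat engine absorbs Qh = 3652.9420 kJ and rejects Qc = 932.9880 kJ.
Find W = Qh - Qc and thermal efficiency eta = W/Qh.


W = 3652.9420 - 932.9880 = 2719.9540 kJ
eta = 2719.9540 / 3652.9420 = 0.7446 = 74.4593%

W = 2719.9540 kJ, eta = 74.4593%


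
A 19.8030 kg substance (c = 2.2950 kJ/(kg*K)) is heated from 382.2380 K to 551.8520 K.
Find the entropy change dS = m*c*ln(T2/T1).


T2/T1 = 1.4437
ln(T2/T1) = 0.3672
dS = 19.8030 * 2.2950 * 0.3672 = 16.6901 kJ/K

16.6901 kJ/K


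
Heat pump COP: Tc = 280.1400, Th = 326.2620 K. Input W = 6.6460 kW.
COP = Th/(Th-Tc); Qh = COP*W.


COP = 326.2620 / 46.1220 = 7.0739
Qh = 7.0739 * 6.6460 = 47.0131 kW

COP = 7.0739, Qh = 47.0131 kW


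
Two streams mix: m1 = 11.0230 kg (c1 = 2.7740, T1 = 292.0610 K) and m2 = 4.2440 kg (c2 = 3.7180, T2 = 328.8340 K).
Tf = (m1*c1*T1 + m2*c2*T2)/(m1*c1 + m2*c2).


num = 14119.3183
den = 46.3570
Tf = 304.5780 K

304.5780 K


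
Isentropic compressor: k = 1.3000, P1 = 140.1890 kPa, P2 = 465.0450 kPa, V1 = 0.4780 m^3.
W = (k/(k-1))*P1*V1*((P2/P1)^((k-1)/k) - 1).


(k-1)/k = 0.2308
(P2/P1)^exp = 1.3188
W = 4.3333 * 140.1890 * 0.4780 * (1.3188 - 1) = 92.5737 kJ

92.5737 kJ


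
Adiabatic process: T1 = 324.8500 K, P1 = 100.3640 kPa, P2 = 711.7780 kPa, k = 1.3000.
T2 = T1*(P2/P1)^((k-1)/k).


(k-1)/k = 0.2308
(P2/P1)^exp = 1.5716
T2 = 324.8500 * 1.5716 = 510.5210 K

510.5210 K


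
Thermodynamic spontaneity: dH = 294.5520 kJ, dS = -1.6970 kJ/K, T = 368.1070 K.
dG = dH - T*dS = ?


T*dS = 368.1070 * -1.6970 = -624.6776 kJ
dG = 294.5520 + 624.6776 = 919.2296 kJ (non-spontaneous)

dG = 919.2296 kJ, non-spontaneous


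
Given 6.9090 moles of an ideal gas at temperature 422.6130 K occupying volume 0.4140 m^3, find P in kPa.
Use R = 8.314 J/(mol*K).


P = nRT/V = 6.9090 * 8.314 * 422.6130 / 0.4140
= 24275.4934 / 0.4140 = 58636.4574 Pa = 58.6365 kPa

58.6365 kPa


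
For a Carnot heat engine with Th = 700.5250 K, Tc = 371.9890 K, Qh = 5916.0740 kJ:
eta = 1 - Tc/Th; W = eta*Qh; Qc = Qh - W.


eta = 1 - 371.9890/700.5250 = 0.4690
W = 0.4690 * 5916.0740 = 2774.5524 kJ
Qc = 5916.0740 - 2774.5524 = 3141.5216 kJ

eta = 46.8985%, W = 2774.5524 kJ, Qc = 3141.5216 kJ


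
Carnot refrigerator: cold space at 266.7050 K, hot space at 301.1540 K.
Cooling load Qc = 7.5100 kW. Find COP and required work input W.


COP = 266.7050 / 34.4490 = 7.7420
W = 7.5100 / 7.7420 = 0.9700 kW

COP = 7.7420, W = 0.9700 kW


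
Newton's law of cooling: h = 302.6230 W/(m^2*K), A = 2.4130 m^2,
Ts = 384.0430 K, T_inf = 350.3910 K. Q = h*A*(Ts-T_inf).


dT = 33.6520 K
Q = 302.6230 * 2.4130 * 33.6520 = 24573.6764 W

24573.6764 W


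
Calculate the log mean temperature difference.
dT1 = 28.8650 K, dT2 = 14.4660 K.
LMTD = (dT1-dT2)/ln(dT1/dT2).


dT1/dT2 = 1.9954
ln(dT1/dT2) = 0.6908
LMTD = 14.3990 / 0.6908 = 20.8431 K

20.8431 K


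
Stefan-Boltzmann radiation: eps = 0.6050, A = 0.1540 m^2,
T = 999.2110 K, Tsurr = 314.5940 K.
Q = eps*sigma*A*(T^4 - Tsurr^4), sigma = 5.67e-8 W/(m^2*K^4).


T^4 = 9.9685e+11
Tsurr^4 = 9.7949e+09
Q = 0.6050 * 5.67e-8 * 0.1540 * 9.8705e+11 = 5214.3423 W

5214.3423 W


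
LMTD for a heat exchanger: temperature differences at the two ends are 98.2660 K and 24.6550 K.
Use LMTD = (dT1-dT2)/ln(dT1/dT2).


dT1/dT2 = 3.9856
ln(dT1/dT2) = 1.3827
LMTD = 73.6110 / 1.3827 = 53.2372 K

53.2372 K


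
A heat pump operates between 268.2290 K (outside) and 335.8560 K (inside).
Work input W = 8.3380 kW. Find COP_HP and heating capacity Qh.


COP = 335.8560 / 67.6270 = 4.9663
Qh = 4.9663 * 8.3380 = 41.4090 kW

COP = 4.9663, Qh = 41.4090 kW


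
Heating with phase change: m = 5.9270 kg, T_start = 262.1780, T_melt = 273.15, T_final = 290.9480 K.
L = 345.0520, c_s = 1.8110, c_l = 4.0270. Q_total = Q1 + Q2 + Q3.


Q1 (sensible, solid) = 5.9270 * 1.8110 * 10.9720 = 117.7712 kJ
Q2 (latent) = 5.9270 * 345.0520 = 2045.1232 kJ
Q3 (sensible, liquid) = 5.9270 * 4.0270 * 17.7980 = 424.8032 kJ
Q_total = 2587.6976 kJ

2587.6976 kJ


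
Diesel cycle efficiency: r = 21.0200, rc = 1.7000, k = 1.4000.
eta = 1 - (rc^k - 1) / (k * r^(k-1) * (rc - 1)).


r^(k-1) = 3.3811
rc^k = 2.1020
eta = 0.6674 = 66.7421%

66.7421%


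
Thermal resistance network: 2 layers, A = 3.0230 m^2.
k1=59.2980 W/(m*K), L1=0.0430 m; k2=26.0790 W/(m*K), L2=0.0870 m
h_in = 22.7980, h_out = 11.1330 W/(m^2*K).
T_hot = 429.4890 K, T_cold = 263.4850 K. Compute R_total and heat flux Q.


R_conv_in = 1/(22.7980*3.0230) = 0.0145
R_1 = 0.0430/(59.2980*3.0230) = 0.0002
R_2 = 0.0870/(26.0790*3.0230) = 0.0011
R_conv_out = 1/(11.1330*3.0230) = 0.0297
R_total = 0.0456 K/W
Q = 166.0040 / 0.0456 = 3643.1101 W

R_total = 0.0456 K/W, Q = 3643.1101 W


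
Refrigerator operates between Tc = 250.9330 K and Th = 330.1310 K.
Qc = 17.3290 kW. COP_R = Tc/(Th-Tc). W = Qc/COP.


COP = 250.9330 / 79.1980 = 3.1684
W = 17.3290 / 3.1684 = 5.4693 kW

COP = 3.1684, W = 5.4693 kW


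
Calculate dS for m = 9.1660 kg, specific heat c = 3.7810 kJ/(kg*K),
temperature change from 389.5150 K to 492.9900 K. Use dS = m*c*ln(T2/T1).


T2/T1 = 1.2657
ln(T2/T1) = 0.2356
dS = 9.1660 * 3.7810 * 0.2356 = 8.1646 kJ/K

8.1646 kJ/K


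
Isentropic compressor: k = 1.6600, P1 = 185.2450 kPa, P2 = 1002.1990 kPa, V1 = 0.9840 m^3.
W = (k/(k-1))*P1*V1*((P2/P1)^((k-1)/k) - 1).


(k-1)/k = 0.3976
(P2/P1)^exp = 1.9567
W = 2.5152 * 185.2450 * 0.9840 * (1.9567 - 1) = 438.5965 kJ

438.5965 kJ


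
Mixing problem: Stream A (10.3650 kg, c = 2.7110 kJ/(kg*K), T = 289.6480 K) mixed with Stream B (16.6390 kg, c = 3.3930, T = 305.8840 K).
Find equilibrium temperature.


num = 25407.9943
den = 84.5556
Tf = 300.4885 K

300.4885 K


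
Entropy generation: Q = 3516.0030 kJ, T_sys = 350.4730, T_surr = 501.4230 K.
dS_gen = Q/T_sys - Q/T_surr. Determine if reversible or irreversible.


dS_sys = 3516.0030/350.4730 = 10.0322 kJ/K
dS_surr = -3516.0030/501.4230 = -7.0120 kJ/K
dS_gen = 10.0322 - 7.0120 = 3.0201 kJ/K (irreversible)

dS_gen = 3.0201 kJ/K, irreversible


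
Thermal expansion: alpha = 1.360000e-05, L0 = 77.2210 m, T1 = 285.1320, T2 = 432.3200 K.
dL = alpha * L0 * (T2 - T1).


dT = 147.1880 K
dL = 1.360000e-05 * 77.2210 * 147.1880 = 0.154578 m
L_final = 77.375578 m

dL = 0.154578 m


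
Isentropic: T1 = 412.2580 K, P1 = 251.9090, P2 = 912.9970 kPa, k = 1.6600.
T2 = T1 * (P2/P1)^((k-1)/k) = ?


(k-1)/k = 0.3976
(P2/P1)^exp = 1.6686
T2 = 412.2580 * 1.6686 = 687.8786 K

687.8786 K


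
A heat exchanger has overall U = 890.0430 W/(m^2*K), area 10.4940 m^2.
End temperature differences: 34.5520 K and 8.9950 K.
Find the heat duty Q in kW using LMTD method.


LMTD = 18.9902 K
Q = 890.0430 * 10.4940 * 18.9902 = 177370.9553 W = 177.3710 kW

177.3710 kW


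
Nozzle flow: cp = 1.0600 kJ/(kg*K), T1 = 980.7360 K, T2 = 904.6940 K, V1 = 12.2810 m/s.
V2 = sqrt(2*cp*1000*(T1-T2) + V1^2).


dT = 76.0420 K
2*cp*1000*dT = 161209.0400
V1^2 = 150.8230
V2 = sqrt(161359.8630) = 401.6962 m/s

401.6962 m/s


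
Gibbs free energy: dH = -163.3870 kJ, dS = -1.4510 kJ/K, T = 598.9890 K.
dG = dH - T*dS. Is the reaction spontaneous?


T*dS = 598.9890 * -1.4510 = -869.1330 kJ
dG = -163.3870 + 869.1330 = 705.7460 kJ (non-spontaneous)

dG = 705.7460 kJ, non-spontaneous


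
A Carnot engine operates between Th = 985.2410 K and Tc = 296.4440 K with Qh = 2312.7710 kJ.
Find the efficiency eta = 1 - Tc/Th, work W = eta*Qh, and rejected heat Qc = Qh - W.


eta = 1 - 296.4440/985.2410 = 0.6991
W = 0.6991 * 2312.7710 = 1616.8935 kJ
Qc = 2312.7710 - 1616.8935 = 695.8775 kJ

eta = 69.9115%, W = 1616.8935 kJ, Qc = 695.8775 kJ


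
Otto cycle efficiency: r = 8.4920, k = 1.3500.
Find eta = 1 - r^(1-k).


r^(k-1) = 2.1142
eta = 1 - 1/2.1142 = 0.5270 = 52.7016%

52.7016%


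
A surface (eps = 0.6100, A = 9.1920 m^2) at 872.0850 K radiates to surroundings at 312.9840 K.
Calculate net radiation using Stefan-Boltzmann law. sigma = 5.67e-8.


T^4 = 5.7841e+11
Tsurr^4 = 9.5960e+09
Q = 0.6100 * 5.67e-8 * 9.1920 * 5.6881e+11 = 180839.2428 W

180839.2428 W


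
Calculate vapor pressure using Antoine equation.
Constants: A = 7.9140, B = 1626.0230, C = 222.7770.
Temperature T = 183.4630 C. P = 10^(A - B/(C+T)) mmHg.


C+T = 406.2400
B/(C+T) = 4.0026
log10(P) = 7.9140 - 4.0026 = 3.9114
P = 10^3.9114 = 8154.2368 mmHg

8154.2368 mmHg


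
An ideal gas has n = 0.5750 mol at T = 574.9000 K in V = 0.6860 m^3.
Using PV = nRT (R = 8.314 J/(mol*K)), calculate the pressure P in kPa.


P = nRT/V = 0.5750 * 8.314 * 574.9000 / 0.6860
= 2748.3382 / 0.6860 = 4006.3239 Pa = 4.0063 kPa

4.0063 kPa


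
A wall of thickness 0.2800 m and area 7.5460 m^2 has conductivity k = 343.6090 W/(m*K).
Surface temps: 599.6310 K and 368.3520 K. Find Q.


dT = 231.2790 K
Q = 343.6090 * 7.5460 * 231.2790 / 0.2800 = 2141704.2623 W

2141704.2623 W


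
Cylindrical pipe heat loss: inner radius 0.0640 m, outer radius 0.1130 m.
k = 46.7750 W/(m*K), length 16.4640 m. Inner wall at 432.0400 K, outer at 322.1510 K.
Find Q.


dT = 109.8890 K
ln(ro/ri) = 0.5685
Q = 2*pi*46.7750*16.4640*109.8890 / 0.5685 = 935296.1717 W

935296.1717 W


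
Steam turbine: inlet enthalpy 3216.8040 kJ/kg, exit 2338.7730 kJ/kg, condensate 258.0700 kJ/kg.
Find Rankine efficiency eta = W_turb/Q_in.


W = 878.0310 kJ/kg
Q_in = 2958.7340 kJ/kg
eta = 0.2968 = 29.6759%

eta = 29.6759%


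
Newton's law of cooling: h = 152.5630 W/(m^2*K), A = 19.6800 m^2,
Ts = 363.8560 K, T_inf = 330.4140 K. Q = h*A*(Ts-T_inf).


dT = 33.4420 K
Q = 152.5630 * 19.6800 * 33.4420 = 100407.5931 W

100407.5931 W


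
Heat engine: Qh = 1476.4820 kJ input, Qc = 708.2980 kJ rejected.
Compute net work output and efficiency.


W = 1476.4820 - 708.2980 = 768.1840 kJ
eta = 768.1840 / 1476.4820 = 0.5203 = 52.0280%

W = 768.1840 kJ, eta = 52.0280%


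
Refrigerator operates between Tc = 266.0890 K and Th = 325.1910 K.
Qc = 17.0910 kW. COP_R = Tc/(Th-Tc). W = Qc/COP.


COP = 266.0890 / 59.1020 = 4.5022
W = 17.0910 / 4.5022 = 3.7961 kW

COP = 4.5022, W = 3.7961 kW


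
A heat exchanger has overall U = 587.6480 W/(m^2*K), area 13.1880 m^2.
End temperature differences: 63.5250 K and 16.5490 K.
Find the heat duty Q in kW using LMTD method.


LMTD = 34.9236 K
Q = 587.6480 * 13.1880 * 34.9236 = 270654.4219 W = 270.6544 kW

270.6544 kW


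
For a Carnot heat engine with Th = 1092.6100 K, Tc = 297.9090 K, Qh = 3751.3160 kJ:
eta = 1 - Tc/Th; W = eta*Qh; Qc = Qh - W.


eta = 1 - 297.9090/1092.6100 = 0.7273
W = 0.7273 * 3751.3160 = 2728.4892 kJ
Qc = 3751.3160 - 2728.4892 = 1022.8268 kJ

eta = 72.7342%, W = 2728.4892 kJ, Qc = 1022.8268 kJ


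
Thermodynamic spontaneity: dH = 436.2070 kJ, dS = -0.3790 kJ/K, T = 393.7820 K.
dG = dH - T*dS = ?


T*dS = 393.7820 * -0.3790 = -149.2434 kJ
dG = 436.2070 + 149.2434 = 585.4504 kJ (non-spontaneous)

dG = 585.4504 kJ, non-spontaneous


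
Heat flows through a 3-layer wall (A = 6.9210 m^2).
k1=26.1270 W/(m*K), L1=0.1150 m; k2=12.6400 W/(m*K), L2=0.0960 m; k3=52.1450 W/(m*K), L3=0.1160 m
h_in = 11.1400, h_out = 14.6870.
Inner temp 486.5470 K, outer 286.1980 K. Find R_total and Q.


R_conv_in = 1/(11.1400*6.9210) = 0.0130
R_1 = 0.1150/(26.1270*6.9210) = 0.0006
R_2 = 0.0960/(12.6400*6.9210) = 0.0011
R_3 = 0.1160/(52.1450*6.9210) = 0.0003
R_conv_out = 1/(14.6870*6.9210) = 0.0098
R_total = 0.0249 K/W
Q = 200.3490 / 0.0249 = 8058.1987 W

R_total = 0.0249 K/W, Q = 8058.1987 W


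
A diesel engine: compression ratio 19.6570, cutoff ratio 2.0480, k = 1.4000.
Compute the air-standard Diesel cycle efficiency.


r^(k-1) = 3.2916
rc^k = 2.7281
eta = 0.6422 = 64.2171%

64.2171%


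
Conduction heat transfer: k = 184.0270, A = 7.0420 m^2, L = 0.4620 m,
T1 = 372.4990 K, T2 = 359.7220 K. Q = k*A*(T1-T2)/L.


dT = 12.7770 K
Q = 184.0270 * 7.0420 * 12.7770 / 0.4620 = 35839.7100 W

35839.7100 W


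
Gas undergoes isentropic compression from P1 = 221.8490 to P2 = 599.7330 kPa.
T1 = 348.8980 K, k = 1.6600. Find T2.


(k-1)/k = 0.3976
(P2/P1)^exp = 1.4850
T2 = 348.8980 * 1.4850 = 518.1052 K

518.1052 K


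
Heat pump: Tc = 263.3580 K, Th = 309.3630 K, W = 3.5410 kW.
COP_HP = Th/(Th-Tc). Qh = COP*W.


COP = 309.3630 / 46.0050 = 6.7246
Qh = 6.7246 * 3.5410 = 23.8116 kW

COP = 6.7246, Qh = 23.8116 kW


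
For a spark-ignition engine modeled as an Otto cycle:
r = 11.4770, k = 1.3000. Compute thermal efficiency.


r^(k-1) = 2.0795
eta = 1 - 1/2.0795 = 0.5191 = 51.9104%

51.9104%


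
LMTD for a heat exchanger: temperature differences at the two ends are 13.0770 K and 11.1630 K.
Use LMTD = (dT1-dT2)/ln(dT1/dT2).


dT1/dT2 = 1.1715
ln(dT1/dT2) = 0.1583
LMTD = 1.9140 / 0.1583 = 12.0948 K

12.0948 K


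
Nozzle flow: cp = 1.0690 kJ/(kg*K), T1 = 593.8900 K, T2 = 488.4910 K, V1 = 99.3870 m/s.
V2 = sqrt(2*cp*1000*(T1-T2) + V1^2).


dT = 105.3990 K
2*cp*1000*dT = 225343.0620
V1^2 = 9877.7758
V2 = sqrt(235220.8378) = 484.9957 m/s

484.9957 m/s


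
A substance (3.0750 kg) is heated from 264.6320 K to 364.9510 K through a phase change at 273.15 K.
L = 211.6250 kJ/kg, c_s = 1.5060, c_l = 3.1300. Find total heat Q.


Q1 (sensible, solid) = 3.0750 * 1.5060 * 8.5180 = 39.4464 kJ
Q2 (latent) = 3.0750 * 211.6250 = 650.7469 kJ
Q3 (sensible, liquid) = 3.0750 * 3.1300 * 91.8010 = 883.5617 kJ
Q_total = 1573.7550 kJ

1573.7550 kJ


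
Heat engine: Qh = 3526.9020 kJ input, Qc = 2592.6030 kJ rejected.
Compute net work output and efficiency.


W = 3526.9020 - 2592.6030 = 934.2990 kJ
eta = 934.2990 / 3526.9020 = 0.2649 = 26.4906%

W = 934.2990 kJ, eta = 26.4906%


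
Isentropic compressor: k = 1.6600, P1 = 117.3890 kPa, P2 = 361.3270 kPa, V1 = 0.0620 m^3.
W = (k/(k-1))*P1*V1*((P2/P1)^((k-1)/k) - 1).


(k-1)/k = 0.3976
(P2/P1)^exp = 1.5636
W = 2.5152 * 117.3890 * 0.0620 * (1.5636 - 1) = 10.3175 kJ

10.3175 kJ


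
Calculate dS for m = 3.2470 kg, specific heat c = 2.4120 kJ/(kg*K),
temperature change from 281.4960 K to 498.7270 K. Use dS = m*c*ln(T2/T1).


T2/T1 = 1.7717
ln(T2/T1) = 0.5719
dS = 3.2470 * 2.4120 * 0.5719 = 4.4793 kJ/K

4.4793 kJ/K


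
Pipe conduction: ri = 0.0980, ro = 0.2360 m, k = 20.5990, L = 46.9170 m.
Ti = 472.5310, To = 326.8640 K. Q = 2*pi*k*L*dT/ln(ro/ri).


dT = 145.6670 K
ln(ro/ri) = 0.8789
Q = 2*pi*20.5990*46.9170*145.6670 / 0.8789 = 1006457.8229 W

1006457.8229 W


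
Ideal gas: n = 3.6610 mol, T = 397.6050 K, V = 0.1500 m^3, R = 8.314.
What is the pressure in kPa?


P = nRT/V = 3.6610 * 8.314 * 397.6050 / 0.1500
= 12102.1237 / 0.1500 = 80680.8244 Pa = 80.6808 kPa

80.6808 kPa


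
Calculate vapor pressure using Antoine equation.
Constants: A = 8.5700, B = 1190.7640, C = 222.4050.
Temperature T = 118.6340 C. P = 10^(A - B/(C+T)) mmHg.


C+T = 341.0390
B/(C+T) = 3.4916
log10(P) = 8.5700 - 3.4916 = 5.0784
P = 10^5.0784 = 119790.6138 mmHg

119790.6138 mmHg


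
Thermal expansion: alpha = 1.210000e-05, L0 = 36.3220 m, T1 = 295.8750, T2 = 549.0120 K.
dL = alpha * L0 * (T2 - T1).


dT = 253.1370 K
dL = 1.210000e-05 * 36.3220 * 253.1370 = 0.111253 m
L_final = 36.433253 m

dL = 0.111253 m


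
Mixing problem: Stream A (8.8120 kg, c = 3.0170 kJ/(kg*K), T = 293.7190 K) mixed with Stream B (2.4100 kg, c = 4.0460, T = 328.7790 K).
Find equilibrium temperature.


num = 11014.6338
den = 36.3367
Tf = 303.1273 K

303.1273 K


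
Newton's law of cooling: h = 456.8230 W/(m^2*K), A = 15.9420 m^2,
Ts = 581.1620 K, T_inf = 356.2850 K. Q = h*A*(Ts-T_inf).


dT = 224.8770 K
Q = 456.8230 * 15.9420 * 224.8770 = 1637705.4912 W

1637705.4912 W


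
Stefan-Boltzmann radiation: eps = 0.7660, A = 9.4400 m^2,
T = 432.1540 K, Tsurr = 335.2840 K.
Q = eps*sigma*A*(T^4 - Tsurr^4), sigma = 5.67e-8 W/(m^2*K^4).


T^4 = 3.4878e+10
Tsurr^4 = 1.2637e+10
Q = 0.7660 * 5.67e-8 * 9.4400 * 2.2241e+10 = 9118.8066 W

9118.8066 W


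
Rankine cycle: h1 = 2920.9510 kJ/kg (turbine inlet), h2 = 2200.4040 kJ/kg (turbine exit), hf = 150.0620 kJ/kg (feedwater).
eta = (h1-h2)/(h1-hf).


W = 720.5470 kJ/kg
Q_in = 2770.8890 kJ/kg
eta = 0.2600 = 26.0042%

eta = 26.0042%


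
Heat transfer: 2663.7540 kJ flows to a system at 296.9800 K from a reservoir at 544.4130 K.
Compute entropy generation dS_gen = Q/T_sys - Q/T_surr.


dS_sys = 2663.7540/296.9800 = 8.9695 kJ/K
dS_surr = -2663.7540/544.4130 = -4.8929 kJ/K
dS_gen = 8.9695 - 4.8929 = 4.0766 kJ/K (irreversible)

dS_gen = 4.0766 kJ/K, irreversible


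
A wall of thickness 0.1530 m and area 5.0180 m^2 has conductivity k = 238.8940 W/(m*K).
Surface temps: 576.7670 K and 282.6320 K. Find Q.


dT = 294.1350 K
Q = 238.8940 * 5.0180 * 294.1350 / 0.1530 = 2304576.7386 W

2304576.7386 W


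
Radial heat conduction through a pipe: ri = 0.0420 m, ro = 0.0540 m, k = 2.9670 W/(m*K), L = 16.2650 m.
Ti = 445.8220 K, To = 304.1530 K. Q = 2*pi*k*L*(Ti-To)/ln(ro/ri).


dT = 141.6690 K
ln(ro/ri) = 0.2513
Q = 2*pi*2.9670*16.2650*141.6690 / 0.2513 = 170926.2985 W

170926.2985 W


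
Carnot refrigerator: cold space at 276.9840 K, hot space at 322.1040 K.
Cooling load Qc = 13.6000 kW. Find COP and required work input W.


COP = 276.9840 / 45.1200 = 6.1388
W = 13.6000 / 6.1388 = 2.2154 kW

COP = 6.1388, W = 2.2154 kW


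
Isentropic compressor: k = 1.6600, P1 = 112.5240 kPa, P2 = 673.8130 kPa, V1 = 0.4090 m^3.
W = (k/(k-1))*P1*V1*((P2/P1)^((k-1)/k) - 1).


(k-1)/k = 0.3976
(P2/P1)^exp = 2.0373
W = 2.5152 * 112.5240 * 0.4090 * (2.0373 - 1) = 120.0651 kJ

120.0651 kJ


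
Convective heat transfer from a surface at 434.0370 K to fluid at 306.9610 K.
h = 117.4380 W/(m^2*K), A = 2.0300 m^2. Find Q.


dT = 127.0760 K
Q = 117.4380 * 2.0300 * 127.0760 = 30294.8091 W

30294.8091 W


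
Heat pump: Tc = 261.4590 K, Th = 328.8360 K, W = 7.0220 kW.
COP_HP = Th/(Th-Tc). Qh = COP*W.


COP = 328.8360 / 67.3770 = 4.8805
Qh = 4.8805 * 7.0220 = 34.2711 kW

COP = 4.8805, Qh = 34.2711 kW


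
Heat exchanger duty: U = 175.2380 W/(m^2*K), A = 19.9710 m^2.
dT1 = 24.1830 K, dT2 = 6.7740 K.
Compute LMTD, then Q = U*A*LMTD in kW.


LMTD = 13.6803 K
Q = 175.2380 * 19.9710 * 13.6803 = 47876.7087 W = 47.8767 kW

47.8767 kW


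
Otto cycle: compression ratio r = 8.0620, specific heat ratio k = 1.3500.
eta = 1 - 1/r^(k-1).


r^(k-1) = 2.0761
eta = 1 - 1/2.0761 = 0.5183 = 51.8335%

51.8335%


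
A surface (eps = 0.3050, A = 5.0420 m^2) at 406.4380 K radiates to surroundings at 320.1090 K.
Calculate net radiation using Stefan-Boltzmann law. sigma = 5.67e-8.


T^4 = 2.7288e+10
Tsurr^4 = 1.0500e+10
Q = 0.3050 * 5.67e-8 * 5.0420 * 1.6788e+10 = 1463.8355 W

1463.8355 W


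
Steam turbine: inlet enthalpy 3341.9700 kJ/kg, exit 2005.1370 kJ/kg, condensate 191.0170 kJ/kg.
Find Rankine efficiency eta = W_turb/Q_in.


W = 1336.8330 kJ/kg
Q_in = 3150.9530 kJ/kg
eta = 0.4243 = 42.4263%

eta = 42.4263%


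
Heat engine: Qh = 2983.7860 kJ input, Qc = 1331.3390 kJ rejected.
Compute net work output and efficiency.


W = 2983.7860 - 1331.3390 = 1652.4470 kJ
eta = 1652.4470 / 2983.7860 = 0.5538 = 55.3809%

W = 1652.4470 kJ, eta = 55.3809%


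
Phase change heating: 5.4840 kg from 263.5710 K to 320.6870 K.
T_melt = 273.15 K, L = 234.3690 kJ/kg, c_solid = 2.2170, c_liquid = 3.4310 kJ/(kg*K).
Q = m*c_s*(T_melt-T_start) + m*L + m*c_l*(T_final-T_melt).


Q1 (sensible, solid) = 5.4840 * 2.2170 * 9.5790 = 116.4618 kJ
Q2 (latent) = 5.4840 * 234.3690 = 1285.2796 kJ
Q3 (sensible, liquid) = 5.4840 * 3.4310 * 47.5370 = 894.4374 kJ
Q_total = 2296.1787 kJ

2296.1787 kJ


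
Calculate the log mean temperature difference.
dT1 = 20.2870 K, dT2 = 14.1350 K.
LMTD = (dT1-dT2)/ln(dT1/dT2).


dT1/dT2 = 1.4352
ln(dT1/dT2) = 0.3613
LMTD = 6.1520 / 0.3613 = 17.0262 K

17.0262 K


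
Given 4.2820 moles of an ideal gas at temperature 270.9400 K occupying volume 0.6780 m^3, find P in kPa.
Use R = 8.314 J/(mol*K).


P = nRT/V = 4.2820 * 8.314 * 270.9400 / 0.6780
= 9645.6125 / 0.6780 = 14226.5671 Pa = 14.2266 kPa

14.2266 kPa


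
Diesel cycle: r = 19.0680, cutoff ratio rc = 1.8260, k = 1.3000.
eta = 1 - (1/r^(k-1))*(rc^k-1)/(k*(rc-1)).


r^(k-1) = 2.4215
rc^k = 2.1875
eta = 0.5433 = 54.3307%

54.3307%


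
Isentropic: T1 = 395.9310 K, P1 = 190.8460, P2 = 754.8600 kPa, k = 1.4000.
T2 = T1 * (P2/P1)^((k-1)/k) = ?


(k-1)/k = 0.2857
(P2/P1)^exp = 1.4812
T2 = 395.9310 * 1.4812 = 586.4667 K

586.4667 K


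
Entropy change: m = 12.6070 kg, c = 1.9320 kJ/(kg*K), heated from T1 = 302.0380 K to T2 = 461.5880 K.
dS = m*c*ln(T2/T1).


T2/T1 = 1.5282
ln(T2/T1) = 0.4241
dS = 12.6070 * 1.9320 * 0.4241 = 10.3302 kJ/K

10.3302 kJ/K


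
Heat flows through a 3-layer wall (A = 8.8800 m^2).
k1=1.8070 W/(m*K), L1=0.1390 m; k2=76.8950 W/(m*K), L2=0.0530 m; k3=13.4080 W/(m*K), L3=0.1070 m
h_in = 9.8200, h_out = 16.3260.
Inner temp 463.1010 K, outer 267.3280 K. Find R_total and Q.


R_conv_in = 1/(9.8200*8.8800) = 0.0115
R_1 = 0.1390/(1.8070*8.8800) = 0.0087
R_2 = 0.0530/(76.8950*8.8800) = 7.7618e-05
R_3 = 0.1070/(13.4080*8.8800) = 0.0009
R_conv_out = 1/(16.3260*8.8800) = 0.0069
R_total = 0.0280 K/W
Q = 195.7730 / 0.0280 = 6990.8350 W

R_total = 0.0280 K/W, Q = 6990.8350 W


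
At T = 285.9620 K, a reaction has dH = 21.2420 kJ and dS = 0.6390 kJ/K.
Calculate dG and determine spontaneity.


T*dS = 285.9620 * 0.6390 = 182.7297 kJ
dG = 21.2420 - 182.7297 = -161.4877 kJ (spontaneous)

dG = -161.4877 kJ, spontaneous


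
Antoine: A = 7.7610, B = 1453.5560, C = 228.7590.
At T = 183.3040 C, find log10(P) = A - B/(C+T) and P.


C+T = 412.0630
B/(C+T) = 3.5275
log10(P) = 7.7610 - 3.5275 = 4.2335
P = 10^4.2335 = 17119.4914 mmHg

17119.4914 mmHg


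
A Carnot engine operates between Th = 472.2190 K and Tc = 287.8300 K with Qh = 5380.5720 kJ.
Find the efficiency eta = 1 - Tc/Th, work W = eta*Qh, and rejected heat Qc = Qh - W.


eta = 1 - 287.8300/472.2190 = 0.3905
W = 0.3905 * 5380.5720 = 2100.9707 kJ
Qc = 5380.5720 - 2100.9707 = 3279.6013 kJ

eta = 39.0473%, W = 2100.9707 kJ, Qc = 3279.6013 kJ


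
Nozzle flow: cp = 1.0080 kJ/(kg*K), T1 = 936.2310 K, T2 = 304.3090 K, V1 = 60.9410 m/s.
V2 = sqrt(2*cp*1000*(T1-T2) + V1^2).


dT = 631.9220 K
2*cp*1000*dT = 1273954.7520
V1^2 = 3713.8055
V2 = sqrt(1277668.5575) = 1130.3400 m/s

1130.3400 m/s


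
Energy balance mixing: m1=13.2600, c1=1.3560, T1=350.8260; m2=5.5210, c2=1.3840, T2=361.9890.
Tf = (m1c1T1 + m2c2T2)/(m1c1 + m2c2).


num = 9074.0291
den = 25.6216
Tf = 354.1551 K

354.1551 K


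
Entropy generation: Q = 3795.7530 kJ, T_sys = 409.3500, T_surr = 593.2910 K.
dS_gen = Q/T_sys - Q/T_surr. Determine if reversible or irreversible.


dS_sys = 3795.7530/409.3500 = 9.2726 kJ/K
dS_surr = -3795.7530/593.2910 = -6.3978 kJ/K
dS_gen = 9.2726 - 6.3978 = 2.8748 kJ/K (irreversible)

dS_gen = 2.8748 kJ/K, irreversible


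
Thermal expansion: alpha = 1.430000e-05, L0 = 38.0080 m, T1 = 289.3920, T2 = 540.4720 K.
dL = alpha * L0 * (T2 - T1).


dT = 251.0800 K
dL = 1.430000e-05 * 38.0080 * 251.0800 = 0.136466 m
L_final = 38.144466 m

dL = 0.136466 m


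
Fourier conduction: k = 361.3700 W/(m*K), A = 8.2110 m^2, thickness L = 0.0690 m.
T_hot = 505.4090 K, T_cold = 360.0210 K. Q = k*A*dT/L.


dT = 145.3880 K
Q = 361.3700 * 8.2110 * 145.3880 / 0.0690 = 6252124.5256 W

6252124.5256 W


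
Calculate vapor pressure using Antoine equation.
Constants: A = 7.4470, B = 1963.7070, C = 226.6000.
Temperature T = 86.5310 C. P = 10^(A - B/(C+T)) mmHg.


C+T = 313.1310
B/(C+T) = 6.2712
log10(P) = 7.4470 - 6.2712 = 1.1758
P = 10^1.1758 = 14.9900 mmHg

14.9900 mmHg


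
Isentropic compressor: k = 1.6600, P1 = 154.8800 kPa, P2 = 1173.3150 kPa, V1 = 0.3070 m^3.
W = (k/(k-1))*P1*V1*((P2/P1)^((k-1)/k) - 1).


(k-1)/k = 0.3976
(P2/P1)^exp = 2.2369
W = 2.5152 * 154.8800 * 0.3070 * (2.2369 - 1) = 147.9232 kJ

147.9232 kJ


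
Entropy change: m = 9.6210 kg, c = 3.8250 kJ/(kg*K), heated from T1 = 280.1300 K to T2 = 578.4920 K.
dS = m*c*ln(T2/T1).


T2/T1 = 2.0651
ln(T2/T1) = 0.7252
dS = 9.6210 * 3.8250 * 0.7252 = 26.6865 kJ/K

26.6865 kJ/K


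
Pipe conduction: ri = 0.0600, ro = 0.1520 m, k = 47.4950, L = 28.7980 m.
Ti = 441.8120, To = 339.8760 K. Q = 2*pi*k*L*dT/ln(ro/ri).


dT = 101.9360 K
ln(ro/ri) = 0.9295
Q = 2*pi*47.4950*28.7980*101.9360 / 0.9295 = 942435.1608 W

942435.1608 W


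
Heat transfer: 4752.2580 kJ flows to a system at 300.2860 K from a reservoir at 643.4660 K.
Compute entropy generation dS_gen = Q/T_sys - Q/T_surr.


dS_sys = 4752.2580/300.2860 = 15.8258 kJ/K
dS_surr = -4752.2580/643.4660 = -7.3854 kJ/K
dS_gen = 15.8258 - 7.3854 = 8.4404 kJ/K (irreversible)

dS_gen = 8.4404 kJ/K, irreversible


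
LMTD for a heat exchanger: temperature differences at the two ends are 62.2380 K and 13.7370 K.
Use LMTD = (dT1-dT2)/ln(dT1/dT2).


dT1/dT2 = 4.5307
ln(dT1/dT2) = 1.5109
LMTD = 48.5010 / 1.5109 = 32.1013 K

32.1013 K


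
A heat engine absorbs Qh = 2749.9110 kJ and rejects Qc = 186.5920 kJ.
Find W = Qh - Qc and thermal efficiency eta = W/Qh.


W = 2749.9110 - 186.5920 = 2563.3190 kJ
eta = 2563.3190 / 2749.9110 = 0.9321 = 93.2146%

W = 2563.3190 kJ, eta = 93.2146%


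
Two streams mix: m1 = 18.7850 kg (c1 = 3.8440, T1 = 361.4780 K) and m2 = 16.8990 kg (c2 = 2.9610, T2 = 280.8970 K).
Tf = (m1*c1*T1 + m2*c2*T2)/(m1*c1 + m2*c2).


num = 40157.6671
den = 122.2475
Tf = 328.4948 K

328.4948 K


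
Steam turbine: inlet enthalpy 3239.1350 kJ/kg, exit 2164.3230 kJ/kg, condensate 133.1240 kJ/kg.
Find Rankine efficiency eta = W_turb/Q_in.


W = 1074.8120 kJ/kg
Q_in = 3106.0110 kJ/kg
eta = 0.3460 = 34.6043%

eta = 34.6043%


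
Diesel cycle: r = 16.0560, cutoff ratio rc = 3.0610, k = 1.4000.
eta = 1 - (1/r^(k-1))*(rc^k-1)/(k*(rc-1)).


r^(k-1) = 3.0357
rc^k = 4.7886
eta = 0.5675 = 56.7468%

56.7468%


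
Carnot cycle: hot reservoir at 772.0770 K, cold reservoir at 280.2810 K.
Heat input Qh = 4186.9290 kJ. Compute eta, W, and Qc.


eta = 1 - 280.2810/772.0770 = 0.6370
W = 0.6370 * 4186.9290 = 2666.9813 kJ
Qc = 4186.9290 - 2666.9813 = 1519.9477 kJ

eta = 63.6978%, W = 2666.9813 kJ, Qc = 1519.9477 kJ


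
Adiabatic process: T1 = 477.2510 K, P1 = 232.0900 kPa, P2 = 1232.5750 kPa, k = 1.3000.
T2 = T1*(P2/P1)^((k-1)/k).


(k-1)/k = 0.2308
(P2/P1)^exp = 1.4701
T2 = 477.2510 * 1.4701 = 701.6019 K

701.6019 K


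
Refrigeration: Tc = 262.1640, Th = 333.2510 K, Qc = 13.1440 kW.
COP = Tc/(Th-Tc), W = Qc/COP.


COP = 262.1640 / 71.0870 = 3.6879
W = 13.1440 / 3.6879 = 3.5641 kW

COP = 3.6879, W = 3.5641 kW


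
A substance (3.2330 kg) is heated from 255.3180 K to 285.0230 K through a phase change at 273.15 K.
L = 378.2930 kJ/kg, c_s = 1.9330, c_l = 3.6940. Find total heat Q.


Q1 (sensible, solid) = 3.2330 * 1.9330 * 17.8320 = 111.4391 kJ
Q2 (latent) = 3.2330 * 378.2930 = 1223.0213 kJ
Q3 (sensible, liquid) = 3.2330 * 3.6940 * 11.8730 = 141.7957 kJ
Q_total = 1476.2561 kJ

1476.2561 kJ


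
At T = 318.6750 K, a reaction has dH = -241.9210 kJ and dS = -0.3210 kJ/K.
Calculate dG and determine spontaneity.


T*dS = 318.6750 * -0.3210 = -102.2947 kJ
dG = -241.9210 + 102.2947 = -139.6263 kJ (spontaneous)

dG = -139.6263 kJ, spontaneous


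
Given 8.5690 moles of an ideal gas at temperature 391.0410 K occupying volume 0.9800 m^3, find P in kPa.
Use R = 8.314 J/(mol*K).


P = nRT/V = 8.5690 * 8.314 * 391.0410 / 0.9800
= 27858.8034 / 0.9800 = 28427.3504 Pa = 28.4274 kPa

28.4274 kPa


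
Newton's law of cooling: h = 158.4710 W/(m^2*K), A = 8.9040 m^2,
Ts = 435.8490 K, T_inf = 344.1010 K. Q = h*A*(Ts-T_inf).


dT = 91.7480 K
Q = 158.4710 * 8.9040 * 91.7480 = 129458.7936 W

129458.7936 W


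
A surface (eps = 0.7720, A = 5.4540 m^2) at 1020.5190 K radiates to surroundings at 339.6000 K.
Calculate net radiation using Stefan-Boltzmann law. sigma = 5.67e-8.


T^4 = 1.0846e+12
Tsurr^4 = 1.3301e+10
Q = 0.7720 * 5.67e-8 * 5.4540 * 1.0713e+12 = 255765.1237 W

255765.1237 W


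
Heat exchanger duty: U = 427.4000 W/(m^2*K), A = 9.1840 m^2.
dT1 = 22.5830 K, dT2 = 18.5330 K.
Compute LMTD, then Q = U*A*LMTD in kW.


LMTD = 20.4913 K
Q = 427.4000 * 9.1840 * 20.4913 = 80433.4538 W = 80.4335 kW

80.4335 kW


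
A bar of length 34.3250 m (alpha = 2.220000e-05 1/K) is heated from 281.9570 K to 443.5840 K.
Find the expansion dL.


dT = 161.6270 K
dL = 2.220000e-05 * 34.3250 * 161.6270 = 0.123162 m
L_final = 34.448162 m

dL = 0.123162 m


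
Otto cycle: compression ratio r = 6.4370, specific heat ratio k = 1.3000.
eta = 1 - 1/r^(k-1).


r^(k-1) = 1.7483
eta = 1 - 1/1.7483 = 0.4280 = 42.8001%

42.8001%


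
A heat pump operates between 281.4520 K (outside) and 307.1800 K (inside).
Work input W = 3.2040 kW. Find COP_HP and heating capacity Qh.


COP = 307.1800 / 25.7280 = 11.9395
Qh = 11.9395 * 3.2040 = 38.2542 kW

COP = 11.9395, Qh = 38.2542 kW


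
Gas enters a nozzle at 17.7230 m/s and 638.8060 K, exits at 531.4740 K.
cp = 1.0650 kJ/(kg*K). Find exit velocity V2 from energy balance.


dT = 107.3320 K
2*cp*1000*dT = 228617.1600
V1^2 = 314.1047
V2 = sqrt(228931.2647) = 478.4676 m/s

478.4676 m/s


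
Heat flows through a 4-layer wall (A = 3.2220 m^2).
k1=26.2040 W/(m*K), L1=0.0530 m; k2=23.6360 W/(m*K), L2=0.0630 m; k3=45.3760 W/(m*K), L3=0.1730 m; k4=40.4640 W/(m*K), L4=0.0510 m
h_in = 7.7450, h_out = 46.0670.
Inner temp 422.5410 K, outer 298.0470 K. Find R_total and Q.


R_conv_in = 1/(7.7450*3.2220) = 0.0401
R_1 = 0.0530/(26.2040*3.2220) = 0.0006
R_2 = 0.0630/(23.6360*3.2220) = 0.0008
R_3 = 0.1730/(45.3760*3.2220) = 0.0012
R_4 = 0.0510/(40.4640*3.2220) = 0.0004
R_conv_out = 1/(46.0670*3.2220) = 0.0067
R_total = 0.0498 K/W
Q = 124.4940 / 0.0498 = 2497.8798 W

R_total = 0.0498 K/W, Q = 2497.8798 W


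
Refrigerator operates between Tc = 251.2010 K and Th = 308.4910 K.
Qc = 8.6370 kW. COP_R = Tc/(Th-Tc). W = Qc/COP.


COP = 251.2010 / 57.2900 = 4.3847
W = 8.6370 / 4.3847 = 1.9698 kW

COP = 4.3847, W = 1.9698 kW


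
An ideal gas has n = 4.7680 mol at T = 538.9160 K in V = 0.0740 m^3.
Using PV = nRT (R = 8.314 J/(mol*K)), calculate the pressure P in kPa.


P = nRT/V = 4.7680 * 8.314 * 538.9160 / 0.0740
= 21363.2511 / 0.0740 = 288692.5820 Pa = 288.6926 kPa

288.6926 kPa
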